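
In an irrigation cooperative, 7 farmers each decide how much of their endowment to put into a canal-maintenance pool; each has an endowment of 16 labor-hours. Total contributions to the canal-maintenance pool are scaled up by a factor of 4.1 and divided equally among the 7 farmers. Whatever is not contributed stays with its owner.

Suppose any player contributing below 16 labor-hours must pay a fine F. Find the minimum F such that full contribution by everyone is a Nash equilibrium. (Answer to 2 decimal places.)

6.63 labor-hours

Given the others contribute fully, the best deviation is to contribute 0 (any partial contribution still incurs the fine and gives up units whose private return 0.5857 is below 1).
Deviating from 16 to 0 saves 16 labor-hours but forfeits the deviator's share of the drop in the canal-maintenance pool: 4.1/7 × 16 = 9.37.
So the deviation gain is 16 − 9.37 = 6.63, and the fine must be at least 6.63 labor-hours to wipe it out.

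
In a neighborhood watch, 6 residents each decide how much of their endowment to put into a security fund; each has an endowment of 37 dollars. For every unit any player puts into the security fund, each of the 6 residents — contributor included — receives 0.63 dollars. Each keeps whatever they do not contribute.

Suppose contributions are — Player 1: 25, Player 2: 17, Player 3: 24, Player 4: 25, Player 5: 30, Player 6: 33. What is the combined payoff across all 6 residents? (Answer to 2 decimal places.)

Total contributed: 25 + 17 + 24 + 25 + 30 + 33 = 154; total kept: 6 × 37 − 154 = 68.
The security fund pays out 0.63 × 6 × 154 = 582.12 in aggregate.
Group total = 68 + 582.12 = 650.12.

650.12 dollars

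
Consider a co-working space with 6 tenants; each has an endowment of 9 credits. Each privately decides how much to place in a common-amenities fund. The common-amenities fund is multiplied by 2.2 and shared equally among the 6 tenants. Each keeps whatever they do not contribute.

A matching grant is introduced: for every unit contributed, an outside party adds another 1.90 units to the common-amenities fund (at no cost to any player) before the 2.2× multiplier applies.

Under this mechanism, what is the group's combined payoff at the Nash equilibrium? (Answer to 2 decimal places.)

The effective private return per unit is now 2.2 × 2.90 / 6 = 1.0633 > 1, so every player's dominant strategy flips to full contribution.
So the Nash equilibrium is full contribution by all 6; the group earns 2.2 × 2.90 × 54 = 344.52.

344.52 credits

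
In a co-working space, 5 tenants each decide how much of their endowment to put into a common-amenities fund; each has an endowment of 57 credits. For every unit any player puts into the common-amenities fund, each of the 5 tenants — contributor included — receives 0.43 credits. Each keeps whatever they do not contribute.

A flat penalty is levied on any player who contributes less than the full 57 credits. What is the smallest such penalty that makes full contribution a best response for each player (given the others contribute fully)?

Given the others contribute fully, the best deviation is to contribute 0 (any partial contribution still incurs the fine and gives up units whose private return 0.43 is below 1).
Deviating from 57 to 0 saves 57 credits but forfeits the deviator's share of the drop in the common-amenities fund: 0.43 × 57 = 24.51.
So the deviation gain is 57 − 24.51 = 32.49, and the fine must be at least 32.49 credits to wipe it out.

32.49 credits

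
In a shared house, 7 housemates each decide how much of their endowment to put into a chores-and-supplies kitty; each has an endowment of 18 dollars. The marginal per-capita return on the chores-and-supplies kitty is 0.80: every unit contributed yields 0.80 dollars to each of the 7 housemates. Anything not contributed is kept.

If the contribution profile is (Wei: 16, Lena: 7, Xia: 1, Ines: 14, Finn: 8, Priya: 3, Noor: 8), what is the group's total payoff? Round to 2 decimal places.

Total contributed: 16 + 7 + 1 + 14 + 8 + 3 + 8 = 57; total kept: 7 × 18 − 57 = 69.
The chores-and-supplies kitty pays out 0.80 × 7 × 57 = 319.20 in aggregate.
Group total = 69 + 319.20 = 388.20.

388.20 dollars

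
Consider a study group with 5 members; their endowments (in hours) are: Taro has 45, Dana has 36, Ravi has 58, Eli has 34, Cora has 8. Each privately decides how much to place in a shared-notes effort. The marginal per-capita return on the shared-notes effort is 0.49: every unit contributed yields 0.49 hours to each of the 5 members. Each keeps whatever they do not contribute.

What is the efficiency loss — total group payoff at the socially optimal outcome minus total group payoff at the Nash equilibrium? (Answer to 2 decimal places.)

The private return per contributed unit is 0.49 < 1 for everyone, so the Nash equilibrium is zero contribution and the group total is Σ E_j = 45 + 36 + 58 + 34 + 8 = 181.
Each contributed unit returns 2.450 to the group, so the social optimum is full contribution by everyone: group total = 2.450 × 181 = 443.45.
Efficiency loss = (2.450 − 1) × 181 = 262.45.

262.45 hours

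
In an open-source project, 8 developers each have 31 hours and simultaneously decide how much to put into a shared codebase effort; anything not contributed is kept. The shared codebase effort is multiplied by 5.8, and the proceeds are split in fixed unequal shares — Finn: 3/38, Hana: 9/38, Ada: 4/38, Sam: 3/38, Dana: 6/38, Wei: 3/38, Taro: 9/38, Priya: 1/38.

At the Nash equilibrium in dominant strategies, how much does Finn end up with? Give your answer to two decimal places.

59.39 hours

Player j's private return per contributed unit is 5.8 × (j's share). Contributing is weakly dominant for j when that share is at least 1/5.8 = 0.1724, and contributing 0 is dominant otherwise.
Hana and Taro clear that bar, contributing 31 each; the remaining 6 contribute 0. Total contributed: 62.
Finn keeps 31 and receives 5.8 × 62 × 3/38 = 28.39 from the shared codebase effort, for a payoff of 59.39.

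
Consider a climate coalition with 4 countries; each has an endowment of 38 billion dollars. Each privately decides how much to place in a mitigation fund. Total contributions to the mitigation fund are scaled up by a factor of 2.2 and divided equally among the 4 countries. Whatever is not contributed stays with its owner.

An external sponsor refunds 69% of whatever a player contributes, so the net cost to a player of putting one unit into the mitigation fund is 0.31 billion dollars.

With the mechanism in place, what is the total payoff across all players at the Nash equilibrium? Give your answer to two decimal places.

Under the mechanism each unit contributed yields (2.2/4) / 0.31 = 1.7742 back to its contributor per unit of net cost, which exceeds 1, making full contribution the dominant choice for everyone.
So the Nash equilibrium is full contribution by all 4; the group earns 4 × (38 × 0.69 + 2.2 × 38) = 439.28.

439.28 billion dollars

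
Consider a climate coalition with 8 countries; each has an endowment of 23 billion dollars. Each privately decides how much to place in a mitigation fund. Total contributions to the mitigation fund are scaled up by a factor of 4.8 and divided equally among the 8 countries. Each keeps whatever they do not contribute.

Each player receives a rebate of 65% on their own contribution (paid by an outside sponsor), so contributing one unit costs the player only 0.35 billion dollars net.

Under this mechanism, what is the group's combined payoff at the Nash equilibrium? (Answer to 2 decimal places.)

1002.80 billion dollars

The effective private return per unit is now (4.8/8) / 0.35 = 1.7143 > 1, so every player's dominant strategy flips to full contribution.
So the Nash equilibrium is full contribution by all 8; the group earns 8 × (23 × 0.65 + 4.8 × 23) = 1002.80.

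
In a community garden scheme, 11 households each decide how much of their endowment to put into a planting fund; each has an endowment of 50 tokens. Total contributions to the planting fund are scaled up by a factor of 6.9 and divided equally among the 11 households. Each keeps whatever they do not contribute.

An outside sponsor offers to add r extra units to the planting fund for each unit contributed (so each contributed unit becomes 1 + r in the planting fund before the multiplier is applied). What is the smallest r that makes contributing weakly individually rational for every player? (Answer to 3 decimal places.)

0.594

With matching at rate r, one contributed unit becomes (1 + r) in the planting fund and returns 6.9 × (1 + r) / 11 to the contributor.
Setting this equal to 1: 1 + r = 11/6.9 = 1.5942.
So the minimum matching rate is r = 1.5942 − 1 = 0.594.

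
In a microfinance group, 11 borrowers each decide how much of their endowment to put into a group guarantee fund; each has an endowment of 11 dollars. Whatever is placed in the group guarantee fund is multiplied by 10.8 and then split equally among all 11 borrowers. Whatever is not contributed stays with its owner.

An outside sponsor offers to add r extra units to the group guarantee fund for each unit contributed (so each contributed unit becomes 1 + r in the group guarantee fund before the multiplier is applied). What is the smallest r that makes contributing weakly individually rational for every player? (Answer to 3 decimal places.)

With matching at rate r, one contributed unit becomes (1 + r) in the group guarantee fund and returns 10.8 × (1 + r) / 11 to the contributor.
Setting this equal to 1: 1 + r = 11/10.8 = 1.0185.
So the minimum matching rate is r = 1.0185 − 1 = 0.019.

0.019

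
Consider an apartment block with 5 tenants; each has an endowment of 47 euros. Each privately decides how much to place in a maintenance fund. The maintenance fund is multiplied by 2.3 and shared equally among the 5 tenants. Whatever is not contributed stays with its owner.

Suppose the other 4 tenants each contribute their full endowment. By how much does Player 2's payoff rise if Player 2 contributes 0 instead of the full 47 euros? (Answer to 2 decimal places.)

Switching from a contribution of 47 to 0 lets Player 2 keep an extra 47 euros, but lowers the maintenance fund by 47, which costs Player 2 their own share of that drop: 2.3/5 × 47 = 21.62.
Net gain = 47 − 21.62 = 25.38. The private return per contributed unit (0.4600) is below 1, so free-riding is indeed the best response regardless of what the others do.

25.38 euros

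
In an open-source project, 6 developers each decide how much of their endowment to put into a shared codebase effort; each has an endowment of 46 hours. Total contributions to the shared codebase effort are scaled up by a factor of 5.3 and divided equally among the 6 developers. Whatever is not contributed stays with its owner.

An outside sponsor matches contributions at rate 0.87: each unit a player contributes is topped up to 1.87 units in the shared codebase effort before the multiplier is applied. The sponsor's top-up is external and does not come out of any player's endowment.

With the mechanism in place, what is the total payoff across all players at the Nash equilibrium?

Under the mechanism each unit contributed yields 5.3 × 1.87 / 6 = 1.6518 back to its contributor per unit of net cost, which exceeds 1, making full contribution the dominant choice for everyone.
So the Nash equilibrium is full contribution by all 6; the group earns 5.3 × 1.87 × 276 = 2735.44.

2735.44 hours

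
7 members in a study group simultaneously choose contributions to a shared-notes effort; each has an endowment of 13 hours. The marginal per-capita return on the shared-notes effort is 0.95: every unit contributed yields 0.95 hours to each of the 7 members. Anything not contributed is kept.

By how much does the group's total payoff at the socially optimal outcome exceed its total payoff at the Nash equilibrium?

514.15 hours

The private return per contributed unit is 0.95 < 1, so contributing 0 is dominant for every player. At the Nash equilibrium everyone keeps their 13, and the group total is 7 × 13 = 91.
Each contributed unit returns 6.650 to the group as a whole (0.95 to each of 7 players), which exceeds 1, so the social optimum is full contribution: group total = 6.650 × 91 = 605.15.
Efficiency loss = 605.15 − 91 = 514.15.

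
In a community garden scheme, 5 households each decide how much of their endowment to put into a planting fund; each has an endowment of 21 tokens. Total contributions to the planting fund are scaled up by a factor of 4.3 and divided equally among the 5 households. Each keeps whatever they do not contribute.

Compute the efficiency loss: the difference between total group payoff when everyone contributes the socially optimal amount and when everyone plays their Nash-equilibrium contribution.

346.50 tokens

Each contributed unit returns 4.3/5 = 0.8600 to its contributor — below 1 — so contributing 0 is dominant for every player. At the Nash equilibrium everyone keeps their 21, and the group total is 5 × 21 = 105.
Each contributed unit returns 4.300 to the group as a whole (0.8600 to each of 5 players), which exceeds 1, so the social optimum is full contribution: group total = 4.300 × 105 = 451.50.
Efficiency loss = 451.50 − 105 = 346.50.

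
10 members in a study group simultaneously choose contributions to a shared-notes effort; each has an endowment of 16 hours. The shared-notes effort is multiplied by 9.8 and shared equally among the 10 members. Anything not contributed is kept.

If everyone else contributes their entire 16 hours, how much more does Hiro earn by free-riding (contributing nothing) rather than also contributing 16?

0.32 hours

Switching from a contribution of 16 to 0 lets Hiro keep an extra 16 hours, but lowers the shared-notes effort by 16, which costs Hiro their own share of that drop: 9.8/10 × 16 = 15.68.
Net gain = 16 − 15.68 = 0.32. The private return per contributed unit (0.9800) is below 1, so free-riding is indeed the best response regardless of what the others do.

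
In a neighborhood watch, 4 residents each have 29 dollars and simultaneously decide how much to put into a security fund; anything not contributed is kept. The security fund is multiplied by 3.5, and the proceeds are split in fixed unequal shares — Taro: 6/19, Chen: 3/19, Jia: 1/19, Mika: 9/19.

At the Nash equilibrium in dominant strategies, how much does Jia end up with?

Player j's private return per contributed unit is 3.5 × (j's share). Contributing is weakly dominant for j when that share is at least 1/3.5 = 0.2857, and contributing 0 is dominant otherwise.
The shares above 0.2857 belong to Taro and Mika, contributing 29 each; the remaining 2 contribute 0. Total contributed: 58.
Jia keeps 29 and receives 3.5 × 58 × 1/19 = 10.68 from the security fund, for a payoff of 39.68.

39.68 dollars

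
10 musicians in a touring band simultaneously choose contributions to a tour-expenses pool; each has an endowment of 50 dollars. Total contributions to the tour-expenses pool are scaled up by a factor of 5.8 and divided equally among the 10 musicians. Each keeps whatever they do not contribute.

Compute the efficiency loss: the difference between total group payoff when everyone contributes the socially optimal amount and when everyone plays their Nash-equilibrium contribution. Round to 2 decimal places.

Each contributed unit returns 5.8/10 = 0.5800 to its contributor — below 1 — so contributing 0 is dominant for every player. At the Nash equilibrium everyone keeps their 50, and the group total is 10 × 50 = 500.
Each contributed unit returns 5.800 to the group as a whole (0.5800 to each of 10 players), which exceeds 1, so the social optimum is full contribution: group total = 5.800 × 500 = 2900.00.
Efficiency loss = 2900.00 − 500 = 2400.00.

2400.00 dollars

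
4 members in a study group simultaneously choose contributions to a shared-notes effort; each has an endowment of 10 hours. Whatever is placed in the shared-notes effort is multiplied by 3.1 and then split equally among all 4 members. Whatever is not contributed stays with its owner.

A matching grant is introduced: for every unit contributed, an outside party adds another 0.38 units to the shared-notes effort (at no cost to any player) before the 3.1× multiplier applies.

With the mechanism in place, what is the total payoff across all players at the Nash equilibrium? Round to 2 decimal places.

171.12 hours

Under the mechanism each unit contributed yields 3.1 × 1.38 / 4 = 1.0695 back to its contributor per unit of net cost, which exceeds 1, making full contribution the dominant choice for everyone.
At the Nash equilibrium everyone contributes 10. Group total payoff = 3.1 × 1.38 × 40 = 171.12.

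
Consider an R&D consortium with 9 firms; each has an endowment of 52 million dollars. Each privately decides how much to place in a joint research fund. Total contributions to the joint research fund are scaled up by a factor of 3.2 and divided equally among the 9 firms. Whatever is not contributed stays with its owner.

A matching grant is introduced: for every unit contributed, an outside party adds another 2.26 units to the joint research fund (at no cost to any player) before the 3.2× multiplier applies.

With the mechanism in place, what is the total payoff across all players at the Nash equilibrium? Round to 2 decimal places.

4882.18 million dollars

The effective private return per unit is now 3.2 × 3.26 / 9 = 1.1591 > 1, so every player's dominant strategy flips to full contribution.
At the Nash equilibrium everyone contributes 52. Group total payoff = 3.2 × 3.26 × 468 = 4882.18.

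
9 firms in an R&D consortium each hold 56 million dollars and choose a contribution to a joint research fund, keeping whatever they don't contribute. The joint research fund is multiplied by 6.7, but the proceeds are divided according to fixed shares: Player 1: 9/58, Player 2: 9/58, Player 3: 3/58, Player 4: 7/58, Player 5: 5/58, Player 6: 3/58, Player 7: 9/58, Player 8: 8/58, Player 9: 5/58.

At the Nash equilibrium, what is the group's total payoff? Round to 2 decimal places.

Player j's private return per contributed unit is 6.7 × (j's share). Contributing is weakly dominant for j when that share is at least 1/6.7 = 0.1493, and contributing 0 is dominant otherwise.
Player 1, Player 2 and Player 7 are above the threshold, contributing 56 each; the remaining 6 contribute 0. Total contributed: 168.
The joint research fund pays out 6.7 × 168 = 1125.60 in total (split across the unequal shares, but the aggregate is all that matters for the group sum).
The 6 free-riders keep 56 each, adding 336. Group total = 336 + 1125.60 = 1461.60.

1461.60 million dollars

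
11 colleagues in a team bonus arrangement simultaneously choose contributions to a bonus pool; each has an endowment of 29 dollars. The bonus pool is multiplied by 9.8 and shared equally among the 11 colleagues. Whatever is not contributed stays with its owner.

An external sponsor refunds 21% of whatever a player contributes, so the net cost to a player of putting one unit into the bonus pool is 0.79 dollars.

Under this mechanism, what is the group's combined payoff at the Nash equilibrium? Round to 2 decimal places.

With the mechanism, a contributed unit returns (9.8/11) / 0.79 = 1.1277 per unit of net cost to the contributor — now above 1 — so contributing fully is weakly dominant for every player.
At the Nash equilibrium everyone contributes 29. Group total payoff = 11 × (29 × 0.21 + 9.8 × 29) = 3193.19.

3193.19 dollars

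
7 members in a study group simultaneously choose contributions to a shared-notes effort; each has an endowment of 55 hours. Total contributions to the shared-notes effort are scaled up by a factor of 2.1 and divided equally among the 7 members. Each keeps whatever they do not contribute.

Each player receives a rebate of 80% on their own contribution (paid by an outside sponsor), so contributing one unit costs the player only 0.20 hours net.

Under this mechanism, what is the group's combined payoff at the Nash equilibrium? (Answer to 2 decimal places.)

Under the mechanism each unit contributed yields (2.1/7) / 0.20 = 1.5000 back to its contributor per unit of net cost, which exceeds 1, making full contribution the dominant choice for everyone.
At the Nash equilibrium everyone contributes 55. Group total payoff = 7 × (55 × 0.80 + 2.1 × 55) = 1116.50.

1116.50 hours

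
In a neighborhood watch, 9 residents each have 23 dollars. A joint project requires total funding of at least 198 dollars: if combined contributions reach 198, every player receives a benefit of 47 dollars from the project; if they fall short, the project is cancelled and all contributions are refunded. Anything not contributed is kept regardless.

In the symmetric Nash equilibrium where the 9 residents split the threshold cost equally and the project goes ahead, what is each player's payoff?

Equal share of the threshold: 198/9 = 22.
At this profile no one gains by cutting their contribution: any cut drops the total below 198, the project is cancelled, contributions are refunded, and the deviator ends with 23, which is less than 23 − 22 + 47 = 48. Contributing more than 22 just wastes the excess. So contributing exactly 22 is a best response.
Each player's payoff: 23 − 22 + 47 = 48.

48 dollars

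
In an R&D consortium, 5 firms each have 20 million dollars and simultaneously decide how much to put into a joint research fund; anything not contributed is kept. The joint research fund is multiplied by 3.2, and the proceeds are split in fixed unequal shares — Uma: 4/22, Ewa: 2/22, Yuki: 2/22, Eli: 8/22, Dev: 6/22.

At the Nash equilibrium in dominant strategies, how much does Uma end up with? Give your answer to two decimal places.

31.64 million dollars

Each unit j contributes comes back to j as 3.2 × (j's share), so j prefers to contribute only if that share exceeds 1/3.2 = 0.3125; otherwise keeping the unit dominates.
Only Eli (8/22) clears that bar, contributing 20; the remaining 4 contribute 0. Total contributed: 20.
Uma keeps 20 and receives 3.2 × 20 × 4/22 = 11.64 from the joint research fund, for a payoff of 31.64.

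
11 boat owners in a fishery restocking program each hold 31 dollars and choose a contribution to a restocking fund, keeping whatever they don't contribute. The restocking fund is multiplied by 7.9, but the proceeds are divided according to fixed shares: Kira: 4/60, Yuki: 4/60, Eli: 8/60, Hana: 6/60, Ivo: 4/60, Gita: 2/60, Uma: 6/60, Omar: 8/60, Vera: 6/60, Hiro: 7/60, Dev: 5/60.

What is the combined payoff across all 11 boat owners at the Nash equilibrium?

A player with share s gets back 7.9·s per unit contributed, so full contribution is dominant for anyone with s > 1/7.9 = 0.1266 and zero contribution is dominant for anyone below.
Eli and Omar are above the threshold, contributing 31 each; the remaining 9 contribute 0. Total contributed: 62.
The restocking fund pays out 7.9 × 62 = 489.80 in total (split across the unequal shares, but the aggregate is all that matters for the group sum).
The 9 free-riders keep 31 each, adding 279. Group total = 279 + 489.80 = 768.80.

768.80 dollars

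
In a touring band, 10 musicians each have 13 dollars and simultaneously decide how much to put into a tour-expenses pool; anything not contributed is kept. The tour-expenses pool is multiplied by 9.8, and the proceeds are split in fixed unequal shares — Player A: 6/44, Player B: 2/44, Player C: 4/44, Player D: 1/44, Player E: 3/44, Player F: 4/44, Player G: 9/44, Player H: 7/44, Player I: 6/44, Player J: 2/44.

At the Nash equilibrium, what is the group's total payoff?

587.60 dollars

For player j, contributing a unit is worthwhile iff 9.8 × (j's share) ≥ 1, i.e. iff j's share is at least 0.1020.
The shares above 0.1020 belong to Player A, Player G, Player H and Player I, contributing 13 each; the remaining 6 contribute 0. Total contributed: 52.
The tour-expenses pool pays out 9.8 × 52 = 509.60 in total (split across the unequal shares, but the aggregate is all that matters for the group sum).
The 6 free-riders keep 13 each, adding 78. Group total = 78 + 509.60 = 587.60.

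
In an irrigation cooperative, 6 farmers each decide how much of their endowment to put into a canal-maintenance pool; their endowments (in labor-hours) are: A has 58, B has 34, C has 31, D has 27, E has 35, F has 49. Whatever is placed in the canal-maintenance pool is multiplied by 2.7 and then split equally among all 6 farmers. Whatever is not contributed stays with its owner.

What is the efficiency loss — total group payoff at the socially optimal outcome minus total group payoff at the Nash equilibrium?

The private return per contributed unit is 2.7/6 = 0.4500 < 1 for every player regardless of endowment, so the Nash equilibrium is zero contribution and the group total is Σ E_j = 58 + 34 + 31 + 27 + 35 + 49 = 234.
Each contributed unit returns 2.700 to the group, so the social optimum is full contribution by everyone: group total = 2.700 × 234 = 631.80.
Efficiency loss = (2.700 − 1) × 234 = 397.80.

397.80 labor-hours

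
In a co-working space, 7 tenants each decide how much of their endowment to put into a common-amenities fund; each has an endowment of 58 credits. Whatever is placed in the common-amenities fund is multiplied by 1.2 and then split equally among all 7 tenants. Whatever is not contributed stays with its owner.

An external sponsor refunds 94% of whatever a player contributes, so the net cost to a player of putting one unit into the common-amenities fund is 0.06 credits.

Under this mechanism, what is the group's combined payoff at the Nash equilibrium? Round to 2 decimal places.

Under the mechanism each unit contributed yields (1.2/7) / 0.06 = 2.8571 back to its contributor per unit of net cost, which exceeds 1, making full contribution the dominant choice for everyone.
At the Nash equilibrium everyone contributes 58. Group total payoff = 7 × (58 × 0.94 + 1.2 × 58) = 868.84.

868.84 credits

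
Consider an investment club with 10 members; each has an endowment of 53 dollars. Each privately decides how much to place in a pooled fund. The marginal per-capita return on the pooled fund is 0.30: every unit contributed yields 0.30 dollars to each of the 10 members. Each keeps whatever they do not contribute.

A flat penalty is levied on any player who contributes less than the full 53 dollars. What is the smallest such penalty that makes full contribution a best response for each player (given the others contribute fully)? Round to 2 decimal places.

Given the others contribute fully, the best deviation is to contribute 0 (any partial contribution still incurs the fine and gives up units whose private return 0.30 is below 1).
Deviating from 53 to 0 saves 53 dollars but forfeits the deviator's share of the drop in the pooled fund: 0.30 × 53 = 15.90.
So the deviation gain is 53 − 15.90 = 37.10, and the fine must be at least 37.10 dollars to wipe it out.

37.10 dollars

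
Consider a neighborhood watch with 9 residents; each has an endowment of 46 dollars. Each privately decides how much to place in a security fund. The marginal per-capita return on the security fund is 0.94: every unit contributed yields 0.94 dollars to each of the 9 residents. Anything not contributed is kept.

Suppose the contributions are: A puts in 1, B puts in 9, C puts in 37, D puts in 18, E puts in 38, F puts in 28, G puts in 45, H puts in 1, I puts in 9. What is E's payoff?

182.84 dollars

Total contributed: 1 + 9 + 37 + 18 + 38 + 28 + 45 + 1 + 9 = 186.
Each receives 0.94 × 186 = 174.84 from the security fund.
E keeps 46 − 38 = 8, so E's payoff is 8 + 174.84 = 182.84.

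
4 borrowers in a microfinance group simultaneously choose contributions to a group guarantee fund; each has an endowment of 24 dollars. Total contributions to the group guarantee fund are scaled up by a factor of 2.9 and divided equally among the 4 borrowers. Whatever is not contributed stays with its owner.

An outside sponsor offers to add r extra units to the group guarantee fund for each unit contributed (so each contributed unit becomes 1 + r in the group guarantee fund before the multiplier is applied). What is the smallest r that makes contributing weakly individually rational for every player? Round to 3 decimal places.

0.379

With matching at rate r, one contributed unit becomes (1 + r) in the group guarantee fund and returns 2.9 × (1 + r) / 4 to the contributor.
Setting this equal to 1: 1 + r = 4/2.9 = 1.3793.
So the minimum matching rate is r = 1.3793 − 1 = 0.379.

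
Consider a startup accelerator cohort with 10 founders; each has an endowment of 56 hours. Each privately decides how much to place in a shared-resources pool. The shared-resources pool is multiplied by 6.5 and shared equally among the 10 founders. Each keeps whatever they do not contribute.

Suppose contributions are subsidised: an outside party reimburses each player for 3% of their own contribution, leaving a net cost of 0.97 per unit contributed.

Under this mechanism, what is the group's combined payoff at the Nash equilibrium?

The effective private return is (6.5/10) / 0.97 = 0.6701, which is still under 1, so the mechanism doesn't change anyone's dominant strategy: zero contribution.
At the Nash equilibrium no one contributes; group total payoff = 10 × 56 = 560.

560.00 hours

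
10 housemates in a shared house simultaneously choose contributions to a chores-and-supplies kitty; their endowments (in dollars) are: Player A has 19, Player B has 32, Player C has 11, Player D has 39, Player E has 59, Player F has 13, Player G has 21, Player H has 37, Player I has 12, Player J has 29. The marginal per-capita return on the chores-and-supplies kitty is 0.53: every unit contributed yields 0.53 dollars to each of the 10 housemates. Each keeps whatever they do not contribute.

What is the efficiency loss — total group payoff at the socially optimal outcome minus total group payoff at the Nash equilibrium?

1169.60 dollars

The private return per contributed unit is 0.53 < 1 for everyone, so the Nash equilibrium is zero contribution and the group total is Σ E_j = 19 + 32 + 11 + 39 + 59 + 13 + 21 + 37 + 12 + 29 = 272.
Each contributed unit returns 5.300 to the group, so the social optimum is full contribution by everyone: group total = 5.300 × 272 = 1441.60.
Efficiency loss = (5.300 − 1) × 272 = 1169.60.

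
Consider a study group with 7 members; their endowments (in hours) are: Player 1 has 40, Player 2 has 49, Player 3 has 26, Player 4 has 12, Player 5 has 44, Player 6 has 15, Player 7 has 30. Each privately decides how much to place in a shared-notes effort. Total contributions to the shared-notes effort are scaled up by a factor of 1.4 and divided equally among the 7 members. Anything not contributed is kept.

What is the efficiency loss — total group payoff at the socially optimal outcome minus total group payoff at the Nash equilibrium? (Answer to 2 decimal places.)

The private return per contributed unit is 1.4/7 = 0.2000 < 1 for every player regardless of endowment, so the Nash equilibrium is zero contribution and the group total is Σ E_j = 40 + 49 + 26 + 12 + 44 + 15 + 30 = 216.
Each contributed unit returns 1.400 to the group, so the social optimum is full contribution by everyone: group total = 1.400 × 216 = 302.40.
Efficiency loss = (1.400 − 1) × 216 = 86.40.

86.40 hours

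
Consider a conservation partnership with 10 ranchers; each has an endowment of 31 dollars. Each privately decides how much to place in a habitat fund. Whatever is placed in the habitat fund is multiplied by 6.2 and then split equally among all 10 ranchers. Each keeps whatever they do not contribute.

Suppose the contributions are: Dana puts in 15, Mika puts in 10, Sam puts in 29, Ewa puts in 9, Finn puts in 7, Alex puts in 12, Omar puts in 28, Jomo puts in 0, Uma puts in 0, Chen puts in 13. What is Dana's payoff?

92.26 dollars

Total contributed: 15 + 10 + 29 + 9 + 7 + 12 + 28 + 0 + 0 + 13 = 123.
Each receives 6.2 × 123 / 10 = 76.26 from the habitat fund.
Dana keeps 31 − 15 = 16, so Dana's payoff is 16 + 76.26 = 92.26.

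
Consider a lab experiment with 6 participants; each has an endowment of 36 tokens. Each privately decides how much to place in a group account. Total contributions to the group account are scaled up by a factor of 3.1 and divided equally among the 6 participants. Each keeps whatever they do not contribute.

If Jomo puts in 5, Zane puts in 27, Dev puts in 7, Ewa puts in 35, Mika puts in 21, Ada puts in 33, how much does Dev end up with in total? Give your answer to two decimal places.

Total contributed: 5 + 27 + 7 + 35 + 21 + 33 = 128.
Each receives 3.1 × 128 / 6 = 66.13 from the group account.
Dev keeps 36 − 7 = 29, so Dev's payoff is 29 + 66.13 = 95.13.

95.13 tokens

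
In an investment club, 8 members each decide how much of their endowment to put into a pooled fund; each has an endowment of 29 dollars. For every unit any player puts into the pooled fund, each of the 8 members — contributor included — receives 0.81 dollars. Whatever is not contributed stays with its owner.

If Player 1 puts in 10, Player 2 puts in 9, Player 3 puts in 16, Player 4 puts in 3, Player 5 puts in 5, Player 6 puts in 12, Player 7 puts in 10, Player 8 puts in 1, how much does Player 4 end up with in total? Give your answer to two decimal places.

Total contributed: 10 + 9 + 16 + 3 + 5 + 12 + 10 + 1 = 66.
Each receives 0.81 × 66 = 53.46 from the pooled fund.
Player 4 keeps 29 − 3 = 26, so Player 4's payoff is 26 + 53.46 = 79.46.

79.46 dollars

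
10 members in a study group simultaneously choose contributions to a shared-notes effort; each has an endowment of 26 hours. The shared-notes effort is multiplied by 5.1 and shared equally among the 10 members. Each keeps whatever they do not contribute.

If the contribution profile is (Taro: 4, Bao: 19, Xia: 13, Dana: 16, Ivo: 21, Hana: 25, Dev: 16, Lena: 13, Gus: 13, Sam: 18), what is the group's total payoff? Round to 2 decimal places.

Total contributed: 4 + 19 + 13 + 16 + 21 + 25 + 16 + 13 + 13 + 18 = 158; total kept: 10 × 26 − 158 = 102.
The shared-notes effort pays out 5.1 × 158 = 805.80 in aggregate.
Group total = 102 + 805.80 = 907.80.

907.80 hours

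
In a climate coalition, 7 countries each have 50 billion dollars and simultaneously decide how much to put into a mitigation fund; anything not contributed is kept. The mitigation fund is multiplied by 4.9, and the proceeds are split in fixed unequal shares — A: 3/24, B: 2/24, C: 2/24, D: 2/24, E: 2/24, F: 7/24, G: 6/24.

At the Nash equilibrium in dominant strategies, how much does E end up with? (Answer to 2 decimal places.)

Each unit j contributes comes back to j as 4.9 × (j's share), so j prefers to contribute only if that share exceeds 1/4.9 = 0.2041; otherwise keeping the unit dominates.
The shares above 0.2041 belong to F and G, contributing 50 each; the remaining 5 contribute 0. Total contributed: 100.
E keeps 50 and receives 4.9 × 100 × 2/24 = 40.83 from the mitigation fund, for a payoff of 90.83.

90.83 billion dollars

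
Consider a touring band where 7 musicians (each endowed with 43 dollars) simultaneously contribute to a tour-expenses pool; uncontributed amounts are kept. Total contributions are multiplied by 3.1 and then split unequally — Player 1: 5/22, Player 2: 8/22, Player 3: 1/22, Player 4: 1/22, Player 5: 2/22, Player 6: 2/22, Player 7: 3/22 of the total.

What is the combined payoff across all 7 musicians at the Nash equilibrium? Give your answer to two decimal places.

A player with share s gets back 3.1·s per unit contributed, so full contribution is dominant for anyone with s > 1/3.1 = 0.3226 and zero contribution is dominant for anyone below.
Only Player 2 (8/22) clears that bar, contributing 43; the remaining 6 contribute 0. Total contributed: 43.
The tour-expenses pool pays out 3.1 × 43 = 133.30 in total (split across the unequal shares, but the aggregate is all that matters for the group sum).
The 6 free-riders keep 43 each, adding 258. Group total = 258 + 133.30 = 391.30.

391.30 dollars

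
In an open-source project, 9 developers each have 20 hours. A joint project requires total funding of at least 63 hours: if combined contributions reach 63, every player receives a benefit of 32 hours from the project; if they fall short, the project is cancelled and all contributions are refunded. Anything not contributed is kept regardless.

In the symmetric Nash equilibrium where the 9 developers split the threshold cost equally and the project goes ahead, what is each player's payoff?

Equal share of the threshold: 63/9 = 7.
At this profile no one gains by cutting their contribution: any cut drops the total below 63, the project is cancelled, contributions are refunded, and the deviator ends with 20, which is less than 20 − 7 + 32 = 45. Contributing more than 7 just wastes the excess. So contributing exactly 7 is a best response.
Each player's payoff: 20 − 7 + 32 = 45.

45 hours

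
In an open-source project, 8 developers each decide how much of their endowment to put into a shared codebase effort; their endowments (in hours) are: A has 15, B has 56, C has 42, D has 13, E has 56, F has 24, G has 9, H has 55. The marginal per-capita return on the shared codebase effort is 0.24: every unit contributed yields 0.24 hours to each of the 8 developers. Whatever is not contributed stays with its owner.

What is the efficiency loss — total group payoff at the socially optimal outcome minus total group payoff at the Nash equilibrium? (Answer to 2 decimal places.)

The private return per contributed unit is 0.24 < 1 for everyone, so the Nash equilibrium is zero contribution and the group total is Σ E_j = 15 + 56 + 42 + 13 + 56 + 24 + 9 + 55 = 270.
Each contributed unit returns 1.920 to the group, so the social optimum is full contribution by everyone: group total = 1.920 × 270 = 518.40.
Efficiency loss = (1.920 − 1) × 270 = 248.40.

248.40 hours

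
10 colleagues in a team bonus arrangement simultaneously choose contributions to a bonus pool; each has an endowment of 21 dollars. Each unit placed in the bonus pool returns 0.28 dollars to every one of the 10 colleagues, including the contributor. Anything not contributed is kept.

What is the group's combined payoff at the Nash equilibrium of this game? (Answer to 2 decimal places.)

The private return per contributed unit is 0.28 < 1, so contributing 0 is dominant for every player. At the Nash equilibrium everyone keeps their 21, and the group total is 10 × 21 = 210.

210.00 dollars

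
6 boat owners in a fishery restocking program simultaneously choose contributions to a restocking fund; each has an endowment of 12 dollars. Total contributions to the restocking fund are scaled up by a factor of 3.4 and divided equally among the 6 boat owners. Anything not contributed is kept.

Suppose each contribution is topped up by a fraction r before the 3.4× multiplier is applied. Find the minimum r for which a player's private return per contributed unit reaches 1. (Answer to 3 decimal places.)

With matching at rate r, one contributed unit becomes (1 + r) in the restocking fund and returns 3.4 × (1 + r) / 6 to the contributor.
Setting this equal to 1: 1 + r = 6/3.4 = 1.7647.
So the minimum matching rate is r = 1.7647 − 1 = 0.765.

0.765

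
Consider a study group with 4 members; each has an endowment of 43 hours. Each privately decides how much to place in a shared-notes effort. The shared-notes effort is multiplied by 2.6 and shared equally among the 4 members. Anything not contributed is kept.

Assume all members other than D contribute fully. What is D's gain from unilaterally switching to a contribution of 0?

Switching from a contribution of 43 to 0 lets D keep an extra 43 hours, but lowers the shared-notes effort by 43, which costs D their own share of that drop: 2.6/4 × 43 = 27.95.
Net gain = 43 − 27.95 = 15.05. The private return per contributed unit (0.6500) is below 1, so free-riding is indeed the best response regardless of what the others do.

15.05 hours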